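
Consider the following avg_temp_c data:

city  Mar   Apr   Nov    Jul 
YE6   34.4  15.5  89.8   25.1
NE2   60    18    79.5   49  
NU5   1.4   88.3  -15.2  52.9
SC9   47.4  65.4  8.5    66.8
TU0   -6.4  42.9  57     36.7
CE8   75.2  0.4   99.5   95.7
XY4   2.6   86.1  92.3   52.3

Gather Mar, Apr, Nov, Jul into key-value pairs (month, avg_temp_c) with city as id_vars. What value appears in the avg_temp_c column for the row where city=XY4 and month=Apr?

Unpivoting turns each (city, wide-column) pair into one long row.
The wide cell at row XY4, column Apr holds 86.1, so the long row (XY4, Apr) has avg_temp_c=86.1.

86.1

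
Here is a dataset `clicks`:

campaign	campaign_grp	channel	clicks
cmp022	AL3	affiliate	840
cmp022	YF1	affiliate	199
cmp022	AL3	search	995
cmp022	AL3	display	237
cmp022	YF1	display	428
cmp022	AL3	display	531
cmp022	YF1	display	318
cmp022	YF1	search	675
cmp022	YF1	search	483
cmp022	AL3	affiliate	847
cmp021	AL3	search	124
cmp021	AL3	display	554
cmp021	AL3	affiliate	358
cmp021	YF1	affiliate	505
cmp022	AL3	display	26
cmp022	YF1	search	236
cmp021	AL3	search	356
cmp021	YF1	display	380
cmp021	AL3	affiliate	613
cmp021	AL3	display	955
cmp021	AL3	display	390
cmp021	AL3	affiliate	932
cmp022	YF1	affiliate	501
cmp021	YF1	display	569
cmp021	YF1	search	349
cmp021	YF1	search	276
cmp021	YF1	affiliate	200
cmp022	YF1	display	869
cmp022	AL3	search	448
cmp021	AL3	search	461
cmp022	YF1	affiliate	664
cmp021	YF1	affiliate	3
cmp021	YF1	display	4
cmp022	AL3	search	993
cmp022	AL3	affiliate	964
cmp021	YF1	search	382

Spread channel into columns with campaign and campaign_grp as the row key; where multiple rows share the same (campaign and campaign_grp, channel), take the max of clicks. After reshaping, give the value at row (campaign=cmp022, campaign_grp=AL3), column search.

995

Rows with campaign=cmp022, campaign_grp=AL3 and channel=search: clicks values are 995, 448, 993.
max(995, 448, 993) = 995.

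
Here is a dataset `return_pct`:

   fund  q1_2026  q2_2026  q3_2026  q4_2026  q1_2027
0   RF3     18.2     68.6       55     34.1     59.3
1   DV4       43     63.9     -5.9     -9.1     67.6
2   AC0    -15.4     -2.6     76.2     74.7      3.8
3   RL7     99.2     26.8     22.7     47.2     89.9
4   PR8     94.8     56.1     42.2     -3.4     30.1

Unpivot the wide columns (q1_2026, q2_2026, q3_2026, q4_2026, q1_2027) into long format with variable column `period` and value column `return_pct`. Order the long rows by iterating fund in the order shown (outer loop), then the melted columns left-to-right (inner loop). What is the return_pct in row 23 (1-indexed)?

25 rows total (5 × 5). Row 23: index ⌊(23-1)/5⌋ = 4 into fund → PR8; (23-1) mod 5 = 2 into the melted columns → q3_2026.
So row 23 is (PR8, q3_2026, 42.2); return_pct = 42.2.

42.2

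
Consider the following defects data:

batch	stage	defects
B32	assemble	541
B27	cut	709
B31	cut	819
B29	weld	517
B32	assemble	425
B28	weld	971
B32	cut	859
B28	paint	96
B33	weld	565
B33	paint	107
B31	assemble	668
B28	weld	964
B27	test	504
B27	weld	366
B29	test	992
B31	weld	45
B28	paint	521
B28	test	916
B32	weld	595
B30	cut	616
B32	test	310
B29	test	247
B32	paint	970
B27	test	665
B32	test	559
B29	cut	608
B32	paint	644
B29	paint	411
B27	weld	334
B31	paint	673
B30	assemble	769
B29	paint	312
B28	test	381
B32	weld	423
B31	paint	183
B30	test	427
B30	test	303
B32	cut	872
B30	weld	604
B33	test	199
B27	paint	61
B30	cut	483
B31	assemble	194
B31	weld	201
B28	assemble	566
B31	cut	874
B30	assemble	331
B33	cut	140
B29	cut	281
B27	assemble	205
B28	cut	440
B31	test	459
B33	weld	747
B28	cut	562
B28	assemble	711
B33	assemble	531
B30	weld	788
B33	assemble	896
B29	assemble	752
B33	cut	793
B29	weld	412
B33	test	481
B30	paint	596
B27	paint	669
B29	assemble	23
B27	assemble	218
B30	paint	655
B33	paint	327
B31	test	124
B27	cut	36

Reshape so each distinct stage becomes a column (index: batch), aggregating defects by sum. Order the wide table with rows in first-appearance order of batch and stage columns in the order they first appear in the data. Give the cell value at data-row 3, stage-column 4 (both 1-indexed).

With rows in first-appearance order of batch, row 3 is batch=B31. stage columns in first-appearance order: assemble, cut, weld, paint, test; column 4 is paint.
Long rows with batch=B31, stage=paint: 673 + 183 = 856.

856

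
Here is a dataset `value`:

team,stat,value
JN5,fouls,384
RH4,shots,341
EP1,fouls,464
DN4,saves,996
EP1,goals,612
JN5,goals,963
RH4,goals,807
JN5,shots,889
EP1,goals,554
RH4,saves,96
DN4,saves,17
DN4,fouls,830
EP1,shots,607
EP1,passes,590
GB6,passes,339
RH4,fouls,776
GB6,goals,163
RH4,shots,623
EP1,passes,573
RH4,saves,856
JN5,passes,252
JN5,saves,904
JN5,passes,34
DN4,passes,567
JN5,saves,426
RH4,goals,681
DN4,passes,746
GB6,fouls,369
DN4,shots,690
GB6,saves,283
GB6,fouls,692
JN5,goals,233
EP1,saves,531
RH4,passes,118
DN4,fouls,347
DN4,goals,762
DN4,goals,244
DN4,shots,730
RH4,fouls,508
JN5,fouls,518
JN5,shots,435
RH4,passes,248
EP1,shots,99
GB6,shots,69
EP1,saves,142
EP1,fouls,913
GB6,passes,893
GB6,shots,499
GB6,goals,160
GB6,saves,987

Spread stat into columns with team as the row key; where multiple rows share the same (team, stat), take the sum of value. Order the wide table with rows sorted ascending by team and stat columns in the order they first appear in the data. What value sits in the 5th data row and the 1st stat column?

With rows sorted ascending by team, row 5 is team=RH4. stat columns in first-appearance order: fouls, shots, saves, goals, passes; column 1 is fouls.
Long rows with team=RH4, stat=fouls: 776 + 508 = 1284.

1284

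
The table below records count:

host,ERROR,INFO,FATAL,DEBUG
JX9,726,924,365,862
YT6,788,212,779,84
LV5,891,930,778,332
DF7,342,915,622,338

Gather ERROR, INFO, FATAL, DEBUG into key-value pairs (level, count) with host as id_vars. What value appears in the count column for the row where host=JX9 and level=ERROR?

726

Unpivoting turns each (host, wide-column) pair into one long row.
The wide cell at row JX9, column ERROR holds 726, so the long row (JX9, ERROR) has count=726.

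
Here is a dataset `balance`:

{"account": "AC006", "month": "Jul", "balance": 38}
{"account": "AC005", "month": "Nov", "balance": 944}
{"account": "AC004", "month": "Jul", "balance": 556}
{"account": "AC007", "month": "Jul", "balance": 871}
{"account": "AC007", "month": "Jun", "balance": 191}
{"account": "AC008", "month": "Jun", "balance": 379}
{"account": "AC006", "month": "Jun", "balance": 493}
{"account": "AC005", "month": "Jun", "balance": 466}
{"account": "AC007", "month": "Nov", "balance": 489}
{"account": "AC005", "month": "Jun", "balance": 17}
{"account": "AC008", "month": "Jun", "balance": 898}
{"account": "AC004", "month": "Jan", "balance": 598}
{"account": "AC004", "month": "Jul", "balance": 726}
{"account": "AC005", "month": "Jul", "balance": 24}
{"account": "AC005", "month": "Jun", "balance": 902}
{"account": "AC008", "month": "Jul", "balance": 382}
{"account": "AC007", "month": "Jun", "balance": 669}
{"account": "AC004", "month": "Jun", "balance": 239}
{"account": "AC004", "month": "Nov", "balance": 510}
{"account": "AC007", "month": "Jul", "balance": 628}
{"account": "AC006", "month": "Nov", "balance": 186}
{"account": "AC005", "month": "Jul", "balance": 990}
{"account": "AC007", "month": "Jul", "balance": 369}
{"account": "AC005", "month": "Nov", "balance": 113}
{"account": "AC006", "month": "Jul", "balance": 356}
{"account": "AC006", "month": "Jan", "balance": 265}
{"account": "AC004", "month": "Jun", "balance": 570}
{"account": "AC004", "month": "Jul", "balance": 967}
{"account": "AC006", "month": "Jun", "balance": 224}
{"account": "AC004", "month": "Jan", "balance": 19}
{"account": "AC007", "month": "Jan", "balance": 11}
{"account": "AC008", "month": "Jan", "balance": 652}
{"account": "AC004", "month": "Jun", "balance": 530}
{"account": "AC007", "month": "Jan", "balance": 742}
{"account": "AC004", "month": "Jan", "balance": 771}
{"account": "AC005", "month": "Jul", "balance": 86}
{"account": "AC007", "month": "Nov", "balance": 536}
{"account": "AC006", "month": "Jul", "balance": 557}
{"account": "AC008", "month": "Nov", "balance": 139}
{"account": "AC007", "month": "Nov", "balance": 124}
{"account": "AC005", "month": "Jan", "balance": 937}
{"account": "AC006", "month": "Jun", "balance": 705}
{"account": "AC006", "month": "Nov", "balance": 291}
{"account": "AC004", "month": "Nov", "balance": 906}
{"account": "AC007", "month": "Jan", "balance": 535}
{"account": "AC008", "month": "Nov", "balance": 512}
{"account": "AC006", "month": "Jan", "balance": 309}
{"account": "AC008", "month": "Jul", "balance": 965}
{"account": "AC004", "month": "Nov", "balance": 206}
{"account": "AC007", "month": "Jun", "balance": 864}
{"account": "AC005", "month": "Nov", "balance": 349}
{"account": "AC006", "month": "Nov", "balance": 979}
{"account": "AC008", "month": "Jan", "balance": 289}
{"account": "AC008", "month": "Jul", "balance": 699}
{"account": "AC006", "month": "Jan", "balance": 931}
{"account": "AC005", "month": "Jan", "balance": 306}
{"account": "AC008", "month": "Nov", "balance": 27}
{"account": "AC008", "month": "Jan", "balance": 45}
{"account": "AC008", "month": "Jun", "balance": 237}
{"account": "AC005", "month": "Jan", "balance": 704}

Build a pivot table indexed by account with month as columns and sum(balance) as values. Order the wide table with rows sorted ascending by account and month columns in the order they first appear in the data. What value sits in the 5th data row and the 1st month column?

2046

With rows sorted ascending by account, row 5 is account=AC008. month columns in first-appearance order: Jul, Nov, Jun, Jan; column 1 is Jul.
Long rows with account=AC008, month=Jul: 382 + 965 + 699 = 2046.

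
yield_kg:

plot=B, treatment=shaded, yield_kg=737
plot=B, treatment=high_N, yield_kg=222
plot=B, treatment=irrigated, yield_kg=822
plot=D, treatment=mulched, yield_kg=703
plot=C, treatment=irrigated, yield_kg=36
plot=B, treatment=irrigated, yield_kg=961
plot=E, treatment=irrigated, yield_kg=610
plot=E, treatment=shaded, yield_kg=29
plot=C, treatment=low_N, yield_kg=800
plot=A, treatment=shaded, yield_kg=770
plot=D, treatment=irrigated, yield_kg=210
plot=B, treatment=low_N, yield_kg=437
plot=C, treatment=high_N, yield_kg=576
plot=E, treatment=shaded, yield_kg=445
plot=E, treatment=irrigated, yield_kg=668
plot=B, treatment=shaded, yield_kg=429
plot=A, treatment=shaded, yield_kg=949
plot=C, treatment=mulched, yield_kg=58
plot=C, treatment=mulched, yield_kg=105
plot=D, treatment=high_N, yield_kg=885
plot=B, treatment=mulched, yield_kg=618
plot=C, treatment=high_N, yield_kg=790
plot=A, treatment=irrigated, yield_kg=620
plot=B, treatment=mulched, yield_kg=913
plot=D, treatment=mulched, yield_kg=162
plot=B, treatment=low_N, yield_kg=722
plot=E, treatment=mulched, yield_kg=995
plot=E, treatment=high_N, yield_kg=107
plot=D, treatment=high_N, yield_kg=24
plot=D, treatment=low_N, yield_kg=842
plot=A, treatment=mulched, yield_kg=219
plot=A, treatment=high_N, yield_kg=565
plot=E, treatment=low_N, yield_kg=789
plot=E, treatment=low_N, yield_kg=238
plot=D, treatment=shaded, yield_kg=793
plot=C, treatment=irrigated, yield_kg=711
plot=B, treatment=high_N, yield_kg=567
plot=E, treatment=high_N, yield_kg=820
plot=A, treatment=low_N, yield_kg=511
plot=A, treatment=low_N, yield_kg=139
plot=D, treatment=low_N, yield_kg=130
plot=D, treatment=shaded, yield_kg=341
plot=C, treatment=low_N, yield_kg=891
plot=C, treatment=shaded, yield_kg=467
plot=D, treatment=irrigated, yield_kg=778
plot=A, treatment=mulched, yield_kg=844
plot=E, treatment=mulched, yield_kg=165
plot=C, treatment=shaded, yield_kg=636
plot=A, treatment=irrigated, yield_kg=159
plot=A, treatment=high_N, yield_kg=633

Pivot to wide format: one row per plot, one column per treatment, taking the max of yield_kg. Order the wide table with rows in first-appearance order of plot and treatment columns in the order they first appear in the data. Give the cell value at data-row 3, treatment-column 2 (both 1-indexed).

With rows in first-appearance order of plot, row 3 is plot=C. treatment columns in first-appearance order: shaded, high_N, irrigated, mulched, low_N; column 2 is high_N.
Long rows with plot=C, treatment=high_N: max(576, 790) = 790.

790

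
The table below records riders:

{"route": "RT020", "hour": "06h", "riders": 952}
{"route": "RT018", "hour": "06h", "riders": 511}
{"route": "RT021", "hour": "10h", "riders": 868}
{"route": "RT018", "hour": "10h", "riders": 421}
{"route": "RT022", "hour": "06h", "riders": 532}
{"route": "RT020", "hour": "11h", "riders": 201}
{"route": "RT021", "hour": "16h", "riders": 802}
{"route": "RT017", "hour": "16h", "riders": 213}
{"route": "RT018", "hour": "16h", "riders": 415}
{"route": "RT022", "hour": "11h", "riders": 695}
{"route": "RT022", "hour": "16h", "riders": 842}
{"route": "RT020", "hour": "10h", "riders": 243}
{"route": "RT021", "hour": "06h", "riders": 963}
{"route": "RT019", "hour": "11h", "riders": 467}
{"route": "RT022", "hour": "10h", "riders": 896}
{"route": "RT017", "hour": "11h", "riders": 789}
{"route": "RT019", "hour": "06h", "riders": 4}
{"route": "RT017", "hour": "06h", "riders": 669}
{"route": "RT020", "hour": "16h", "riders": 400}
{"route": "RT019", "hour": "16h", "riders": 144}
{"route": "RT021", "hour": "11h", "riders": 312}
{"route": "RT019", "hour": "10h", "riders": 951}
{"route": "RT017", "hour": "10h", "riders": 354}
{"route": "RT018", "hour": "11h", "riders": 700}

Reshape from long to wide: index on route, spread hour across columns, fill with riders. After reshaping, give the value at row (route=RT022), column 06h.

Wide layout: rows indexed by route, columns are the 4 distinct hour values (06h, 10h, 11h, 16h).
Cell (route=RT022, hour=06h) draws from the long row where route=RT022 and hour=06h, which has riders=532.

532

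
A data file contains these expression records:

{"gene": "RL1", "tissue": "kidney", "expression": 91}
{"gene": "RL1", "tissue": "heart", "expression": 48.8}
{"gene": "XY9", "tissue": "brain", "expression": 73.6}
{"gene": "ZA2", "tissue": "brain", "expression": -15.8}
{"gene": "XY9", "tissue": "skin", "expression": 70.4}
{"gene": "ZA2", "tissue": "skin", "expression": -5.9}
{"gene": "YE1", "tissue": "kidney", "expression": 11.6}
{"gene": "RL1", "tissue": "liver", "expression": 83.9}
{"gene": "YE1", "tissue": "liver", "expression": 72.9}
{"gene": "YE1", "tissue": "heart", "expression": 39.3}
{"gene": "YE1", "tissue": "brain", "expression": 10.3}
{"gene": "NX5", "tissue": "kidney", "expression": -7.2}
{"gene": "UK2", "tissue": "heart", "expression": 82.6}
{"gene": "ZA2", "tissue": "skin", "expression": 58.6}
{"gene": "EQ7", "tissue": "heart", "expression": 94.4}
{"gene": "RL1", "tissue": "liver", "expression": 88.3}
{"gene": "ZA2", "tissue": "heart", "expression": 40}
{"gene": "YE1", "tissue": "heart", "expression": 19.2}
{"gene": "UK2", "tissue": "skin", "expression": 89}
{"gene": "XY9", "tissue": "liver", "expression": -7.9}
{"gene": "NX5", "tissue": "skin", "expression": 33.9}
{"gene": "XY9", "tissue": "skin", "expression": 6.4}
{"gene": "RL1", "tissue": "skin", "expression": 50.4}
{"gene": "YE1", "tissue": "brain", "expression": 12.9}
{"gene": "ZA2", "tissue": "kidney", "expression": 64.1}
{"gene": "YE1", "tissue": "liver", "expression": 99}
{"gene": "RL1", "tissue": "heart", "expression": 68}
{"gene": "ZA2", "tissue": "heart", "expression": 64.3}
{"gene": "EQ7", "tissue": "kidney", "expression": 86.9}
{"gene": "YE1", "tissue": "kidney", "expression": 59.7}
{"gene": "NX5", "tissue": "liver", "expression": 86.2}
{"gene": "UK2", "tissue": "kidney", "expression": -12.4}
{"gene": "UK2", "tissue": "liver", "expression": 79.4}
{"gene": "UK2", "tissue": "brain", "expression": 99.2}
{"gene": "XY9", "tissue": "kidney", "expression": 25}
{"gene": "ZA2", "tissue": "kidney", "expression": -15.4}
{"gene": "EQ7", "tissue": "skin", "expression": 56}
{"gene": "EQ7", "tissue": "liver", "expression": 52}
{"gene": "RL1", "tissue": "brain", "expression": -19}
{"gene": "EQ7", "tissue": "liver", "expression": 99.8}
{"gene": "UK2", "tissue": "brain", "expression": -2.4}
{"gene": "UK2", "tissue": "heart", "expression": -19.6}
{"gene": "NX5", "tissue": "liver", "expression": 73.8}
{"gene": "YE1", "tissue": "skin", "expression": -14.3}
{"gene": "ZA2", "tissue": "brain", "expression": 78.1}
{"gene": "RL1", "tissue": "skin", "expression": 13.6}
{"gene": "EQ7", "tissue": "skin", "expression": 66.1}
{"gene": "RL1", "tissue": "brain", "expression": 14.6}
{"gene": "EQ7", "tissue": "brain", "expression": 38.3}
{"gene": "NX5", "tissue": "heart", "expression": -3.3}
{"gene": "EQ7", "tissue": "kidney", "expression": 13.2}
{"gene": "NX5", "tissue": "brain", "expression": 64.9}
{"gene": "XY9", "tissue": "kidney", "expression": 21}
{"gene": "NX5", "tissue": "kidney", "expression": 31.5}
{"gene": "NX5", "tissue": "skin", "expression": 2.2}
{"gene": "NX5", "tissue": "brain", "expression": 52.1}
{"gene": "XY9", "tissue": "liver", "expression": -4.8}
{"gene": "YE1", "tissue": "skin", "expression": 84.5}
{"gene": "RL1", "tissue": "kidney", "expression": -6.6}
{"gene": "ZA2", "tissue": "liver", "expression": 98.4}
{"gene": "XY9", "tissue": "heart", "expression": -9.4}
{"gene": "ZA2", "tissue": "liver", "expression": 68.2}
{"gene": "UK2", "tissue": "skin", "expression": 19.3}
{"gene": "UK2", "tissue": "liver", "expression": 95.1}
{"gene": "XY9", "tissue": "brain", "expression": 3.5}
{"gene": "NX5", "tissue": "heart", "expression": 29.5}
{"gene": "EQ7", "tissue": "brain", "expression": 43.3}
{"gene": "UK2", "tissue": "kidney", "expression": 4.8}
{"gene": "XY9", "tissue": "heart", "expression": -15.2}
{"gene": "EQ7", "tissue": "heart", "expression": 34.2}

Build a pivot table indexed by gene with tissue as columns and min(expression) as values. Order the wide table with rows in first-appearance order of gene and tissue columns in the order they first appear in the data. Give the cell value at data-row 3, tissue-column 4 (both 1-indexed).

With rows in first-appearance order of gene, row 3 is gene=ZA2. tissue columns in first-appearance order: kidney, heart, brain, skin, liver; column 4 is skin.
Long rows with gene=ZA2, tissue=skin: min(-5.9, 58.6) = -5.9.

-5.9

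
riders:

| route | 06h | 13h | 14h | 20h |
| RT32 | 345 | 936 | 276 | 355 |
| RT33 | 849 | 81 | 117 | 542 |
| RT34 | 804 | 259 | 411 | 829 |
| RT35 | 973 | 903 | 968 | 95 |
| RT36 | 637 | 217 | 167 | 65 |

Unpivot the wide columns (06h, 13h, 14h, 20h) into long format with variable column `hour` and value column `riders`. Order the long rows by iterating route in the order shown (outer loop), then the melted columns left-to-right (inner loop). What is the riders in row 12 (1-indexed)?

829

20 rows total (5 × 4). Row 12: index ⌊(12-1)/4⌋ = 2 into route → RT34; (12-1) mod 4 = 3 into the melted columns → 20h.
So row 12 is (RT34, 20h, 829); riders = 829.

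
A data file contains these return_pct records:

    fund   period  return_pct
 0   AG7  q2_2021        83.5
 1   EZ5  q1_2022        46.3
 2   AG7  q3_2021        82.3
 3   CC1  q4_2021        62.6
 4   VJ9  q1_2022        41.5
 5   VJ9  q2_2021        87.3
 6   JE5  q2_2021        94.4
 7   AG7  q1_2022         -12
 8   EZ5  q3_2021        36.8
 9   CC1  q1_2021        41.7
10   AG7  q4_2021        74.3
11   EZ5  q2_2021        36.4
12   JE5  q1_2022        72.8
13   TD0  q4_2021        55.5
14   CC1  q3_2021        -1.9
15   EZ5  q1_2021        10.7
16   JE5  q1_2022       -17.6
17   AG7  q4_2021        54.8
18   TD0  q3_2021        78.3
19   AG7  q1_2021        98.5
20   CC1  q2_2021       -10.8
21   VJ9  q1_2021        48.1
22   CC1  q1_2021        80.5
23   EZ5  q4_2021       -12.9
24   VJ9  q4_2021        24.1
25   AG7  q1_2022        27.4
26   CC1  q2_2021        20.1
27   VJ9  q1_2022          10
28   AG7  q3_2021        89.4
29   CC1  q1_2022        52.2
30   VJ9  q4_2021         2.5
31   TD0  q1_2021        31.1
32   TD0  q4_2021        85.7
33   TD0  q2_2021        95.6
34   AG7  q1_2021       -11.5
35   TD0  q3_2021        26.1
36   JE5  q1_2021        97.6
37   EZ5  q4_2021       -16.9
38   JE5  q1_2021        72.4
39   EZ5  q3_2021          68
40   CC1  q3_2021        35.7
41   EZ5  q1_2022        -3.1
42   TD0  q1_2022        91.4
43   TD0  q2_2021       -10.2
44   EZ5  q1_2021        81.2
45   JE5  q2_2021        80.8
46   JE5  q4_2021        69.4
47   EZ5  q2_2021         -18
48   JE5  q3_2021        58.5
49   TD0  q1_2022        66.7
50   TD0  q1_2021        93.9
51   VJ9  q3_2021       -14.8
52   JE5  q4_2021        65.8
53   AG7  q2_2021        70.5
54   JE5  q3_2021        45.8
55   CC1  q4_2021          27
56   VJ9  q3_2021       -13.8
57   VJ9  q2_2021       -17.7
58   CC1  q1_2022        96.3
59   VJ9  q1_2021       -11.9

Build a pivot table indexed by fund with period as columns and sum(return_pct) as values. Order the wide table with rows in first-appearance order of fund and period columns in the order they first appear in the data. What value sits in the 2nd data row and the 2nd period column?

43.2

With rows in first-appearance order of fund, row 2 is fund=EZ5. period columns in first-appearance order: q2_2021, q1_2022, q3_2021, q4_2021, q1_2021; column 2 is q1_2022.
Long rows with fund=EZ5, period=q1_2022: 46.3 + -3.1 = 43.2.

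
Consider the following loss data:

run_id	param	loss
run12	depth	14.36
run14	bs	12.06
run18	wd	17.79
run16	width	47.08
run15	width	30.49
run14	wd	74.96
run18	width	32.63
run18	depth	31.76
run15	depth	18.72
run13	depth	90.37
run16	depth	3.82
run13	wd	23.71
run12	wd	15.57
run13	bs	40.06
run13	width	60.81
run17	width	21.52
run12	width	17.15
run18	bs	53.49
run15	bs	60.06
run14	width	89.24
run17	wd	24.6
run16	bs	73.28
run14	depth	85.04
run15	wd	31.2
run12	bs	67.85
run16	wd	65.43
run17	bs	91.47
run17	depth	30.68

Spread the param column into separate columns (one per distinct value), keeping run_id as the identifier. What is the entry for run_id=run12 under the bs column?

67.85

Wide layout: rows indexed by run_id, columns are the 4 distinct param values (depth, bs, wd, width).
Cell (run_id=run12, param=bs) draws from the long row where run_id=run12 and param=bs, which has loss=67.85.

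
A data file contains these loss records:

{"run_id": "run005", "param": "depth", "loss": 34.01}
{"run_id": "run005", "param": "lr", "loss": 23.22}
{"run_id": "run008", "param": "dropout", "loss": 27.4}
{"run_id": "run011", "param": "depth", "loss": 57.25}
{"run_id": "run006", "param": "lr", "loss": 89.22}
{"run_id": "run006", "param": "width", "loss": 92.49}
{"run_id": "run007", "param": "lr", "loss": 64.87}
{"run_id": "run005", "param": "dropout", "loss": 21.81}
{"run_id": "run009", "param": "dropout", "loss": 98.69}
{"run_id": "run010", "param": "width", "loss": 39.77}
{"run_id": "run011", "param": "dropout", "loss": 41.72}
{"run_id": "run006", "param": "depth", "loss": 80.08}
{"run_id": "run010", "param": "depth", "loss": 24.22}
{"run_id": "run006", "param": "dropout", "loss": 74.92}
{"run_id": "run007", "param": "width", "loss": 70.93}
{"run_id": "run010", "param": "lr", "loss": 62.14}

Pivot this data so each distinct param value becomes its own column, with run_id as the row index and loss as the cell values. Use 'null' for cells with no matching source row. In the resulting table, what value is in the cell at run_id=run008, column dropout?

27.4

The long row with run_id=run008, param=dropout has loss=27.4.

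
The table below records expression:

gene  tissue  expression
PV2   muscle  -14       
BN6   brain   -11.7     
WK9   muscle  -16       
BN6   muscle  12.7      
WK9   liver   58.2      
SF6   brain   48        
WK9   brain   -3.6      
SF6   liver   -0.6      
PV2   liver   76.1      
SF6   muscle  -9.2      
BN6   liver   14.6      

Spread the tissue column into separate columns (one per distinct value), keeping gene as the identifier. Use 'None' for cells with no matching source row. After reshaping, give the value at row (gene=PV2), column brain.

No long-format row has gene=PV2 and tissue=brain, so the cell is None.

None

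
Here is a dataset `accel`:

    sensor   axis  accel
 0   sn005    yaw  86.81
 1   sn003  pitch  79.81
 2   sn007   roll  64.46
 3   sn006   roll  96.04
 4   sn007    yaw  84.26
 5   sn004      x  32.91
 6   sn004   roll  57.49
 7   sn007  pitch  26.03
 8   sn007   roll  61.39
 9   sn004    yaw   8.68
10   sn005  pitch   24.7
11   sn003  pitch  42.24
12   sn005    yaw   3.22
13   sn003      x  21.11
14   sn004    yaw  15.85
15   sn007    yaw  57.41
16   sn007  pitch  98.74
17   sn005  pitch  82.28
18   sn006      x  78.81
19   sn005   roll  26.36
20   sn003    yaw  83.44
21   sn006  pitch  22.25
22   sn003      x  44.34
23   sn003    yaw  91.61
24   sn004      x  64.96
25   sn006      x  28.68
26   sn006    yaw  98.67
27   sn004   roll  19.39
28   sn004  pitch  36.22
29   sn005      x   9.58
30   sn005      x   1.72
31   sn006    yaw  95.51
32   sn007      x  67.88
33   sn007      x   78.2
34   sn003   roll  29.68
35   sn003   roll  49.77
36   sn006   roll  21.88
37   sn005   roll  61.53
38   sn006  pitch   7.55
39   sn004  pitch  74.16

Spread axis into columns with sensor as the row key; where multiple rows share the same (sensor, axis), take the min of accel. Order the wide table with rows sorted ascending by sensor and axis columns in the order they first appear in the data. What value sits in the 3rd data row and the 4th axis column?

1.72

With rows sorted ascending by sensor, row 3 is sensor=sn005. axis columns in first-appearance order: yaw, pitch, roll, x; column 4 is x.
Long rows with sensor=sn005, axis=x: min(9.58, 1.72) = 1.72.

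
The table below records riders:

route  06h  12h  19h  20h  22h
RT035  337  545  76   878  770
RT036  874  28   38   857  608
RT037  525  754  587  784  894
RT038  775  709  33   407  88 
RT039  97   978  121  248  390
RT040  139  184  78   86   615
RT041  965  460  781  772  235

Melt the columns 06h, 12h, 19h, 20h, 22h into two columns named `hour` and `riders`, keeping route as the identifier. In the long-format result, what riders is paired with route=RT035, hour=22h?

Unpivoting turns each (route, wide-column) pair into one long row.
The wide cell at row RT035, column 22h holds 770, so the long row (RT035, 22h) has riders=770.

770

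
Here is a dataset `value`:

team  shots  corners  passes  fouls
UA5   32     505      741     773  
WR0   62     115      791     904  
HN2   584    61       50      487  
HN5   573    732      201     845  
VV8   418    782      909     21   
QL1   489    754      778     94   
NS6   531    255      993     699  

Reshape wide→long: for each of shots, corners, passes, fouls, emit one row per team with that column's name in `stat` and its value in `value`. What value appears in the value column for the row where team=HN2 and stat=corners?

61

Unpivoting turns each (team, wide-column) pair into one long row.
The wide cell at row HN2, column corners holds 61, so the long row (HN2, corners) has value=61.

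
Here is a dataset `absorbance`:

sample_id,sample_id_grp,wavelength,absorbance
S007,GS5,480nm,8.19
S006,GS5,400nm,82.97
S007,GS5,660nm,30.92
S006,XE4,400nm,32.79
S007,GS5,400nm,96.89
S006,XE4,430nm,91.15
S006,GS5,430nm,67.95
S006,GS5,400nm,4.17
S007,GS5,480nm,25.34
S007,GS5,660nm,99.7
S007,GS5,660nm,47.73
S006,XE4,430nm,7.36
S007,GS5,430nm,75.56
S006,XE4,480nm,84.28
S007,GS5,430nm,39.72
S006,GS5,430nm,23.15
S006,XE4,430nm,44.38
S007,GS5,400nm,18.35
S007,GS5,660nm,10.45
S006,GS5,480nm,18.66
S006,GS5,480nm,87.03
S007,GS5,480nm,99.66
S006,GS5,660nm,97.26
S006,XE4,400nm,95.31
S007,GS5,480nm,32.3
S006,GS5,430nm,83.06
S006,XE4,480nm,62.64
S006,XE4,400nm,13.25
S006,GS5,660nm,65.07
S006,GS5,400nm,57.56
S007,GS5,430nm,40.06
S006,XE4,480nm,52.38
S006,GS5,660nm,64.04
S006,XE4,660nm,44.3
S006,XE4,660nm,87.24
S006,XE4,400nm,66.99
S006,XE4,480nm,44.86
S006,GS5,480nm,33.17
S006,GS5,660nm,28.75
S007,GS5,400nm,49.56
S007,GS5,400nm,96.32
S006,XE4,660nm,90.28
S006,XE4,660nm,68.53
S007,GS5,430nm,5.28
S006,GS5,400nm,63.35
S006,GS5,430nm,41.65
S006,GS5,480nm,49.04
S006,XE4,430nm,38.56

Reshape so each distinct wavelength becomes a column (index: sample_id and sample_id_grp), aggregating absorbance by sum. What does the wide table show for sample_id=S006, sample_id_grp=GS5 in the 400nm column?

208.05

Rows with sample_id=S006, sample_id_grp=GS5 and wavelength=400nm: absorbance values are 82.97, 4.17, 57.56, 63.35.
82.97 + 4.17 + 57.56 + 63.35 = 208.05.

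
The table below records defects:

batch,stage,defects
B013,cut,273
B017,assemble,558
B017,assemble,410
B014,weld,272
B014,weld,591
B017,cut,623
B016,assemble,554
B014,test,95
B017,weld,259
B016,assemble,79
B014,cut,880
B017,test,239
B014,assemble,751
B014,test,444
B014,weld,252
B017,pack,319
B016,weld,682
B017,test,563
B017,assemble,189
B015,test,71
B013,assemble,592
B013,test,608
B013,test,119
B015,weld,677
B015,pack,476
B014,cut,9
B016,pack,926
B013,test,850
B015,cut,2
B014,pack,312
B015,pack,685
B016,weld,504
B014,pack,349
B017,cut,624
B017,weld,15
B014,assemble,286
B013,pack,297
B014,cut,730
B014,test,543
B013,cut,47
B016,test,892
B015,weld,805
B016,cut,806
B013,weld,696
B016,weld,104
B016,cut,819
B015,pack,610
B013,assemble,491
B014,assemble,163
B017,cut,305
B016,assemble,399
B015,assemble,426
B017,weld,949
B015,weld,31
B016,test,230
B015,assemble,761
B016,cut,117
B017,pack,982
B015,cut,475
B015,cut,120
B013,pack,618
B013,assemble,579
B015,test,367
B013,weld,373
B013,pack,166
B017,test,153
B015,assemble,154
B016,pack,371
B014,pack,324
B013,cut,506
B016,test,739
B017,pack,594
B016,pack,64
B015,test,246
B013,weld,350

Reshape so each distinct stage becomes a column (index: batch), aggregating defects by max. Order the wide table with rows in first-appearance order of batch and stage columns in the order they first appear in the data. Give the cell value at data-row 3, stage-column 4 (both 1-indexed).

With rows in first-appearance order of batch, row 3 is batch=B014. stage columns in first-appearance order: cut, assemble, weld, test, pack; column 4 is test.
Long rows with batch=B014, stage=test: max(95, 444, 543) = 543.

543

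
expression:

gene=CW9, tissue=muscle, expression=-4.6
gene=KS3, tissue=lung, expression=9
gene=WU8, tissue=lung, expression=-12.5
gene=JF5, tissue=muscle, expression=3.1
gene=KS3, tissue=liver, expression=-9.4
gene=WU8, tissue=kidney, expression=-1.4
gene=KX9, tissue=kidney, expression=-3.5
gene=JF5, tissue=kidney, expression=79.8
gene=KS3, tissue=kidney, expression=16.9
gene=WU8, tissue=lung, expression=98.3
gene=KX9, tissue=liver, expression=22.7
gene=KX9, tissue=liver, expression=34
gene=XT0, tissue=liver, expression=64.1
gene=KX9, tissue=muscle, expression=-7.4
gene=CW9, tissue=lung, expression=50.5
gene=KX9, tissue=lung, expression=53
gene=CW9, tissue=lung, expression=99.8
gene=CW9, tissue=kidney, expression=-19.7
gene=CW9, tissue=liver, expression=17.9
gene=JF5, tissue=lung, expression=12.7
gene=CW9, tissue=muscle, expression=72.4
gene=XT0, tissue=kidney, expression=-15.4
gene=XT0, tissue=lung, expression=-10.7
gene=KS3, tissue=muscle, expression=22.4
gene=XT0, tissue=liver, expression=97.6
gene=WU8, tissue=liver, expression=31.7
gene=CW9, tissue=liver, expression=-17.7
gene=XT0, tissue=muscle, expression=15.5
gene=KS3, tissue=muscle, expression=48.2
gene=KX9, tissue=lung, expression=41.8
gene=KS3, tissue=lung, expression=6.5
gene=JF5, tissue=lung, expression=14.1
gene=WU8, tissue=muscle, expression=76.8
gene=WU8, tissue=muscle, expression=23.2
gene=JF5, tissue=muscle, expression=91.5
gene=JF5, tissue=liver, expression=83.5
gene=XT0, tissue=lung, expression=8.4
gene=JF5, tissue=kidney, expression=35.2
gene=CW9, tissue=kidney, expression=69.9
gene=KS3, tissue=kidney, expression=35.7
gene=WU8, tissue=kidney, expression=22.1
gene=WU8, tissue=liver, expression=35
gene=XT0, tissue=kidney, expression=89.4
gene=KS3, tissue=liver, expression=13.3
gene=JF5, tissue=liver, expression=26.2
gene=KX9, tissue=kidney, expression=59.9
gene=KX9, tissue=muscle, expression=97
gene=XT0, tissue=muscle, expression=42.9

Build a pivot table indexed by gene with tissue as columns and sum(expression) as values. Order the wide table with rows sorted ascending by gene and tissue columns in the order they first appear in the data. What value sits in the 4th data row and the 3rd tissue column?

With rows sorted ascending by gene, row 4 is gene=KX9. tissue columns in first-appearance order: muscle, lung, liver, kidney; column 3 is liver.
Long rows with gene=KX9, tissue=liver: 22.7 + 34 = 56.7.

56.7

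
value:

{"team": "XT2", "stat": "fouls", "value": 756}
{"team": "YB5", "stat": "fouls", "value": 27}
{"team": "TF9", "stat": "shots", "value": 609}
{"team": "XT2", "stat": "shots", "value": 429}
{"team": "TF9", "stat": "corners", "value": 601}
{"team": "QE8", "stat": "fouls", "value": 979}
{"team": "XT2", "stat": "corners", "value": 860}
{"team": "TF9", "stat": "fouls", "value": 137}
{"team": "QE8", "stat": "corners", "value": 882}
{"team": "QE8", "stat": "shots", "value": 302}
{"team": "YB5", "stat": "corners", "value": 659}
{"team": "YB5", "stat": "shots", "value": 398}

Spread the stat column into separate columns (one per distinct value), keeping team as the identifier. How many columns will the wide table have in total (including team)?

4

1 column for team plus 3 distinct stat values → 4 columns.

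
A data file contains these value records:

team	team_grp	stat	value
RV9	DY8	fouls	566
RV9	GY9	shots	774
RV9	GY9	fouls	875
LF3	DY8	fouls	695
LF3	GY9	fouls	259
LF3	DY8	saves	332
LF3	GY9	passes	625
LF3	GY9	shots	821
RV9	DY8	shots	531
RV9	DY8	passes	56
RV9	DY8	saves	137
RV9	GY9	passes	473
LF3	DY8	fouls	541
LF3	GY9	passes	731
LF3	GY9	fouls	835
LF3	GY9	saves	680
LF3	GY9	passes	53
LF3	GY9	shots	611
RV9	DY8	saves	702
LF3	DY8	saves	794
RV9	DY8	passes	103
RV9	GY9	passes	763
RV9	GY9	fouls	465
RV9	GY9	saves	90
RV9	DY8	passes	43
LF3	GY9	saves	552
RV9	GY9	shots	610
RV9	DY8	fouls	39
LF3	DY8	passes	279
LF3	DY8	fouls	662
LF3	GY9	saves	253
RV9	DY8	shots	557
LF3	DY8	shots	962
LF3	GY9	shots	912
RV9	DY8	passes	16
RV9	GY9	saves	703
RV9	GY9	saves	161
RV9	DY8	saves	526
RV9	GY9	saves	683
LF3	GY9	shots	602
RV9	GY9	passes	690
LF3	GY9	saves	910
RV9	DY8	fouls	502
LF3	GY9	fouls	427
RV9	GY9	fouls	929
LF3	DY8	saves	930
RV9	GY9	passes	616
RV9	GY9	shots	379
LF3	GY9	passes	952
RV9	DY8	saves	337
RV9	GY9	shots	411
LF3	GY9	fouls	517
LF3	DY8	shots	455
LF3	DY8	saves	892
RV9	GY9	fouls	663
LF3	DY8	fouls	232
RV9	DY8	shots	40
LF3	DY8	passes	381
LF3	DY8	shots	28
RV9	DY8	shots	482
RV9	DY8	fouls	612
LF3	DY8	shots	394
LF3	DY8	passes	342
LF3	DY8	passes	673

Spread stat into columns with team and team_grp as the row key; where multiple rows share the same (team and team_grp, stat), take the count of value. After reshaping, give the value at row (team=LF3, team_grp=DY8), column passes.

4

Rows with team=LF3, team_grp=DY8 and stat=passes: value values are 279, 381, 342, 673.
4 rows match — count = 4.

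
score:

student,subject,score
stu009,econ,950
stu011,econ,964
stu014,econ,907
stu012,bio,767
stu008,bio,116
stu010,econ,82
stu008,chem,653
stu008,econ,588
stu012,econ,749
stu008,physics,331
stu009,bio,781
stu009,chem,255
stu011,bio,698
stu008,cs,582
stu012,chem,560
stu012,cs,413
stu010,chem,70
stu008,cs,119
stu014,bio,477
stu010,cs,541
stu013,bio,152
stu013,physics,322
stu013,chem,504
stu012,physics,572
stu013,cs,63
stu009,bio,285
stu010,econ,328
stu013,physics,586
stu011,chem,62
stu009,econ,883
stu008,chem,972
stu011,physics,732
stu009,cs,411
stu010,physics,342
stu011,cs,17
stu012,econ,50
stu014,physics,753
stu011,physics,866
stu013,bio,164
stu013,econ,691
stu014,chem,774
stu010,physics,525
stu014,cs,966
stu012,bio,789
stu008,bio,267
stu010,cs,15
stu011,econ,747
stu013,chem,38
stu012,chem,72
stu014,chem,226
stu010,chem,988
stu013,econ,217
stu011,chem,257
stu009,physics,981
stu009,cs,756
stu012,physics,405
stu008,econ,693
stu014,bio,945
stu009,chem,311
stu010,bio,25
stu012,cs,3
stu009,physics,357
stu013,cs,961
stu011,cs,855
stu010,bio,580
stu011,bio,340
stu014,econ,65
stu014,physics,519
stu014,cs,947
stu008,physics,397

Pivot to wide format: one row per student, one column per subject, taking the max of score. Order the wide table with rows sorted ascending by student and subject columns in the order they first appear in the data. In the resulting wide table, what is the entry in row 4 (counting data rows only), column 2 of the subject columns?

With rows sorted ascending by student, row 4 is student=stu011. subject columns in first-appearance order: econ, bio, chem, physics, cs; column 2 is bio.
Long rows with student=stu011, subject=bio: max(698, 340) = 698.

698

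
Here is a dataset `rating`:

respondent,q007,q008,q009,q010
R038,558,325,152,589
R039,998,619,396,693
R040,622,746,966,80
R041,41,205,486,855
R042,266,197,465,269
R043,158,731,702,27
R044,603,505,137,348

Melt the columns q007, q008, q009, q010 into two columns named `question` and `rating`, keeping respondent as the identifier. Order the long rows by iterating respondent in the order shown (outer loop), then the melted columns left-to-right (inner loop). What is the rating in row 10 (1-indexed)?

28 rows total (7 × 4). Row 10: index ⌊(10-1)/4⌋ = 2 into respondent → R040; (10-1) mod 4 = 1 into the melted columns → q008.
So row 10 is (R040, q008, 746); rating = 746.

746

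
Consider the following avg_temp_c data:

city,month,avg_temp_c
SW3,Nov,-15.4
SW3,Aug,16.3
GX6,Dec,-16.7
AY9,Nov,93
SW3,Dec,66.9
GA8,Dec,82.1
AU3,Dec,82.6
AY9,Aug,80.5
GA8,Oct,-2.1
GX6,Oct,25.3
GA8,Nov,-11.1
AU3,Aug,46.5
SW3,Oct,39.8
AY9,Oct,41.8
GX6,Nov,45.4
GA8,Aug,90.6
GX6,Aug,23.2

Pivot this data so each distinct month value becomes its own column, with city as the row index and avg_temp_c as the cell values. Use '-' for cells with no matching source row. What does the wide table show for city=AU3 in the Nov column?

No long-format row has city=AU3 and month=Nov, so the cell is -.

-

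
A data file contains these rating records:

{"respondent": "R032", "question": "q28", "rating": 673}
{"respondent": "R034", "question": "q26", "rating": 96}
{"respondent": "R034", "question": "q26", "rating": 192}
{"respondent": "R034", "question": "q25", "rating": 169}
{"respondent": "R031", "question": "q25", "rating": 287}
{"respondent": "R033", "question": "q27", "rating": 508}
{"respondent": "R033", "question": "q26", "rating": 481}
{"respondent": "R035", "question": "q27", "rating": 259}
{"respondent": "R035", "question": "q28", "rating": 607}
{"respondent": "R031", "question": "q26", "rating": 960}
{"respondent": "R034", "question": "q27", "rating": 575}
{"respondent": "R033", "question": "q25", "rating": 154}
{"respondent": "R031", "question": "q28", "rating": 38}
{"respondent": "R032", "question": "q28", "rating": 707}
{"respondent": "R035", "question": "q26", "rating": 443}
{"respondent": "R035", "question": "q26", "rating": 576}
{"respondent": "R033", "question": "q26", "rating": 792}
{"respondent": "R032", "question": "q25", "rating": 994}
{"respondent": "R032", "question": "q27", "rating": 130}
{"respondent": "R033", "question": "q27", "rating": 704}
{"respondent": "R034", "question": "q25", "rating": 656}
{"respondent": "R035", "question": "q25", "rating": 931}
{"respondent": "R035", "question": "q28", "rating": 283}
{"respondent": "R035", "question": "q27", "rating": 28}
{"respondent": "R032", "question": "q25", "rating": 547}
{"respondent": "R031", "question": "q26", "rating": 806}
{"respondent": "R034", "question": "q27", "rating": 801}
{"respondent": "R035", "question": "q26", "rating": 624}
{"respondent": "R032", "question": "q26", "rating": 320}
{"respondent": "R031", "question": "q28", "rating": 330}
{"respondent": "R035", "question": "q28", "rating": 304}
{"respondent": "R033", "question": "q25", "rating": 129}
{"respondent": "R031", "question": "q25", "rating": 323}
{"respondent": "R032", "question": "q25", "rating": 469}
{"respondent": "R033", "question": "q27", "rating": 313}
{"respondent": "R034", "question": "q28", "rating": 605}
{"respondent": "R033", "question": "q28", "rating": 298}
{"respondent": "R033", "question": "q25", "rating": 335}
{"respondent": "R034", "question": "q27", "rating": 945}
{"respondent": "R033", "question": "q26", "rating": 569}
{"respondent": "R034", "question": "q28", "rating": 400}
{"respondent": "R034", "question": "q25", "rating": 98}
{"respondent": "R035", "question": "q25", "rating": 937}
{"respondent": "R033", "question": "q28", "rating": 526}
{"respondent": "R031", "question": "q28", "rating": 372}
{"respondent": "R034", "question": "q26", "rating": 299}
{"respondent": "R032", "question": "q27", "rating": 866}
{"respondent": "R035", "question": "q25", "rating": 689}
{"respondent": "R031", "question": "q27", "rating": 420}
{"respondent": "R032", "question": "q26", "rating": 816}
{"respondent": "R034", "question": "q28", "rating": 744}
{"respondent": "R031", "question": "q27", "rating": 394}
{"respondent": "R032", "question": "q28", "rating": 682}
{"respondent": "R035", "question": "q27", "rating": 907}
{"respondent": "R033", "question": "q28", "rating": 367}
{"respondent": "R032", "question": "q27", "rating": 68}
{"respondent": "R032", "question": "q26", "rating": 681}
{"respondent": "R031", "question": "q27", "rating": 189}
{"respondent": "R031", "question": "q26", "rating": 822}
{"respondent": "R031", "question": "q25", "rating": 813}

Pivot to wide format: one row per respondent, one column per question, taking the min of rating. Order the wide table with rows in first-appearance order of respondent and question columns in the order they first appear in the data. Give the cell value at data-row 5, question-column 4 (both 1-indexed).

28

With rows in first-appearance order of respondent, row 5 is respondent=R035. question columns in first-appearance order: q28, q26, q25, q27; column 4 is q27.
Long rows with respondent=R035, question=q27: min(259, 28, 907) = 28.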